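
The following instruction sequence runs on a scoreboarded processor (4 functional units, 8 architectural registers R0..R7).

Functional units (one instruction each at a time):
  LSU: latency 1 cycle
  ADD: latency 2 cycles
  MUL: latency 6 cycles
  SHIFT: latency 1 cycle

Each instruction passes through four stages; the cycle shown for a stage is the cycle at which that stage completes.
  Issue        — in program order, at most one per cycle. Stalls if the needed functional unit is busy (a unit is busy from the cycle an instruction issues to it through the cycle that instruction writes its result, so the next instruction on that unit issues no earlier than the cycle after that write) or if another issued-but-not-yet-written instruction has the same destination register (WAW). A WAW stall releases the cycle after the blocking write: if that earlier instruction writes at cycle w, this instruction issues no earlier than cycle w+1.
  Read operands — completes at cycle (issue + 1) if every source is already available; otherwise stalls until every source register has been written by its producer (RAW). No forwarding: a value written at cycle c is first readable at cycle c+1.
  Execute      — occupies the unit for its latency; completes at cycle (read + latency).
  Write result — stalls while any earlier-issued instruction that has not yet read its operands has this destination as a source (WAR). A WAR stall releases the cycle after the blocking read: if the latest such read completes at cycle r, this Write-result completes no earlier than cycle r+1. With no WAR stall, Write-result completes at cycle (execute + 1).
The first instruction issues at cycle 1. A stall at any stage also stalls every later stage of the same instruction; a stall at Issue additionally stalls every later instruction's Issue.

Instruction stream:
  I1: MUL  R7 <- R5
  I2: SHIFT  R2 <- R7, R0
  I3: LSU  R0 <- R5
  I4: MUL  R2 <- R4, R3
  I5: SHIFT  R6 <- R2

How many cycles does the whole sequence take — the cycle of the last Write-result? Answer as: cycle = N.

c1: I1 issues→MUL
c2: I1 reads, I2 issues→SHIFT
c3: I3 issues→LSU
c4: I3 reads
c5: I3 exec-done
c8: I1 exec-done
c9: I1 writes R7
c10: I2 reads
c11: I2 exec-done, I3 writes R0
c12: I2 writes R2
c13: I4 issues→MUL
c14: I4 reads, I5 issues→SHIFT
c20: I4 exec-done
c21: I4 writes R2
c22: I5 reads
c23: I5 exec-done
c24: I5 writes R6

cycle = 24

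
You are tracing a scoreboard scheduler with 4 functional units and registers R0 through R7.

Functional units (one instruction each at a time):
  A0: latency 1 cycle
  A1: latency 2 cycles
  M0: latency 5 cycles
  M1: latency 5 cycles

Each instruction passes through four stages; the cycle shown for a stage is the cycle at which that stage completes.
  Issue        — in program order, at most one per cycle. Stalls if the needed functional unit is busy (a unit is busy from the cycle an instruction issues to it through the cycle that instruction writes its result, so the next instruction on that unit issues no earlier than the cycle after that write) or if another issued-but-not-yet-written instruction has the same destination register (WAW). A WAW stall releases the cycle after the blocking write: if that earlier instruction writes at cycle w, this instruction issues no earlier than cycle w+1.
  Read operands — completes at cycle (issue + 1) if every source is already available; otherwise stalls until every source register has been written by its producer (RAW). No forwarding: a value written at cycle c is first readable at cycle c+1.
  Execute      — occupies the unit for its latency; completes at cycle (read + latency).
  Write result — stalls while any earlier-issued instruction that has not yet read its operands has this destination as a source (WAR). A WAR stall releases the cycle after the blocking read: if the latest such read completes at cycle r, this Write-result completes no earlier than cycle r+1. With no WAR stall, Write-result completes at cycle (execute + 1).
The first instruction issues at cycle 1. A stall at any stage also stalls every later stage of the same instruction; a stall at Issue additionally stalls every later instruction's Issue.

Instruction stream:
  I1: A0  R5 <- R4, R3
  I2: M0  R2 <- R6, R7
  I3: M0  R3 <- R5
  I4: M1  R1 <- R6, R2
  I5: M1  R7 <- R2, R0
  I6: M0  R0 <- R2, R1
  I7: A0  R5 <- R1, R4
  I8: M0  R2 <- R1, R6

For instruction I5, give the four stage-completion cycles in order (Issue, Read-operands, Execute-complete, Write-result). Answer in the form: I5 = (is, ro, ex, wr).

[1] I1 issues→A0
[2] I1 reads; I2 issues→M0
[3] I1 exec-done; I2 reads
[4] I1 writes R5
[8] I2 exec-done
[9] I2 writes R2
[10] I3 issues→M0
[11] I3 reads; I4 issues→M1
[12] I4 reads
[16] I3 exec-done
[17] I3 writes R3; I4 exec-done
[18] I4 writes R1
[19] I5 issues→M1
[20] I5 reads; I6 issues→M0
[21] I6 reads; I7 issues→A0
[22] I7 reads
[23] I7 exec-done
[24] I7 writes R5
[25] I5 exec-done
[26] I5 writes R7; I6 exec-done
[27] I6 writes R0
[28] I8 issues→M0
[29] I8 reads
[34] I8 exec-done
[35] I8 writes R2

I5 = (19, 20, 25, 26)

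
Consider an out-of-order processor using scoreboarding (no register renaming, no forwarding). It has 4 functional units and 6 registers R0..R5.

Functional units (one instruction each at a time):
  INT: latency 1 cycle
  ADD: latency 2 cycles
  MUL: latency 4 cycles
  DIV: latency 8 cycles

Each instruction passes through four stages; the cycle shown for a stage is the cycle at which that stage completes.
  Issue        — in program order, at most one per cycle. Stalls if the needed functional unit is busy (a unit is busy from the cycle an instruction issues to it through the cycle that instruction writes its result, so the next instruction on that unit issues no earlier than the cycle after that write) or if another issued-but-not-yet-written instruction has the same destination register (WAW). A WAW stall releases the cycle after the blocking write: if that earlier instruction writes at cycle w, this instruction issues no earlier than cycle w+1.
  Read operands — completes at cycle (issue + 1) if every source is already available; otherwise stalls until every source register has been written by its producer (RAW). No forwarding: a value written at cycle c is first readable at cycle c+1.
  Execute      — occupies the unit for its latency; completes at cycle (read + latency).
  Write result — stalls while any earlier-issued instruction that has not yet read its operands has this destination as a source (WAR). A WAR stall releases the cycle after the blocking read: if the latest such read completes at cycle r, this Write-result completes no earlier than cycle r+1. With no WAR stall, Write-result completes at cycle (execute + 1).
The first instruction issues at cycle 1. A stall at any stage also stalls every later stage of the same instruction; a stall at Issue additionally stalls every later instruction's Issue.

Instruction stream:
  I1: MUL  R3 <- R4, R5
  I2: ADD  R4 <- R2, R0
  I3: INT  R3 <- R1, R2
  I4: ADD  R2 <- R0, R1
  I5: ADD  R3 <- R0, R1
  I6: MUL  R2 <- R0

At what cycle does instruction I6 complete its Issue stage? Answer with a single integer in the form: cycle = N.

cycle = 15

I1 -> (1, 2, 6, 7)
I2 -> (2, 3, 5, 6)
I3 -> (8, 9, 10, 11)  // WAW R3: wait I1 write@7
I4 -> (9, 10, 12, 13)
I5 -> (14, 15, 17, 18)  // struct: ADD busy until I4 writes@13
I6 -> (15, 16, 20, 21)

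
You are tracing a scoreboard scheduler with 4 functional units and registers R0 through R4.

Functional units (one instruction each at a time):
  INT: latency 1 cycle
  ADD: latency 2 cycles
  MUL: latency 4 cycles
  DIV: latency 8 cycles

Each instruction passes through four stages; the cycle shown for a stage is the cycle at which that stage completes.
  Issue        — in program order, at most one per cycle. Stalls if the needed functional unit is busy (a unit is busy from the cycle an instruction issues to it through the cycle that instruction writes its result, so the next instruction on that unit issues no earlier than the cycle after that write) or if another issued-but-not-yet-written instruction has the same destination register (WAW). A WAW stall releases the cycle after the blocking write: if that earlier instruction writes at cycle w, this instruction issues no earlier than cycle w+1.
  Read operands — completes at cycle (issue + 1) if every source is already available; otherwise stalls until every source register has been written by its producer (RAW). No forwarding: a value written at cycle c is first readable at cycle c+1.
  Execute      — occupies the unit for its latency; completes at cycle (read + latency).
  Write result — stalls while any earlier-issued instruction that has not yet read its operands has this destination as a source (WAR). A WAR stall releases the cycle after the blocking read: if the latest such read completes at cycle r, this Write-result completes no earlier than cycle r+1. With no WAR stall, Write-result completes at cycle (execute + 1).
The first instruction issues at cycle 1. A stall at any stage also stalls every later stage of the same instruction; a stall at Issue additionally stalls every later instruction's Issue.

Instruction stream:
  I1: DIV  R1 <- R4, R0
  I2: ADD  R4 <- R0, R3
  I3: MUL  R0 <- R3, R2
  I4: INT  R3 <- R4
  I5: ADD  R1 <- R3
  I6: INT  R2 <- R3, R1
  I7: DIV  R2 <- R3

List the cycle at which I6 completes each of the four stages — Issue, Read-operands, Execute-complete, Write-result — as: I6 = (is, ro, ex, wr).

I6 = (13, 17, 18, 19)

cycle 1: I1 issues→DIV
cycle 2: I1 reads; I2 issues→ADD
cycle 3: I2 reads; I3 issues→MUL
cycle 4: I3 reads; I4 issues→INT
cycle 5: I2 exec-done
cycle 6: I2 writes R4
cycle 7: I4 reads
cycle 8: I3 exec-done; I4 exec-done
cycle 9: I3 writes R0; I4 writes R3
cycle 10: I1 exec-done
cycle 11: I1 writes R1
cycle 12: I5 issues→ADD
cycle 13: I5 reads; I6 issues→INT
cycle 15: I5 exec-done
cycle 16: I5 writes R1
cycle 17: I6 reads
cycle 18: I6 exec-done
cycle 19: I6 writes R2
cycle 20: I7 issues→DIV
cycle 21: I7 reads
cycle 29: I7 exec-done
cycle 30: I7 writes R2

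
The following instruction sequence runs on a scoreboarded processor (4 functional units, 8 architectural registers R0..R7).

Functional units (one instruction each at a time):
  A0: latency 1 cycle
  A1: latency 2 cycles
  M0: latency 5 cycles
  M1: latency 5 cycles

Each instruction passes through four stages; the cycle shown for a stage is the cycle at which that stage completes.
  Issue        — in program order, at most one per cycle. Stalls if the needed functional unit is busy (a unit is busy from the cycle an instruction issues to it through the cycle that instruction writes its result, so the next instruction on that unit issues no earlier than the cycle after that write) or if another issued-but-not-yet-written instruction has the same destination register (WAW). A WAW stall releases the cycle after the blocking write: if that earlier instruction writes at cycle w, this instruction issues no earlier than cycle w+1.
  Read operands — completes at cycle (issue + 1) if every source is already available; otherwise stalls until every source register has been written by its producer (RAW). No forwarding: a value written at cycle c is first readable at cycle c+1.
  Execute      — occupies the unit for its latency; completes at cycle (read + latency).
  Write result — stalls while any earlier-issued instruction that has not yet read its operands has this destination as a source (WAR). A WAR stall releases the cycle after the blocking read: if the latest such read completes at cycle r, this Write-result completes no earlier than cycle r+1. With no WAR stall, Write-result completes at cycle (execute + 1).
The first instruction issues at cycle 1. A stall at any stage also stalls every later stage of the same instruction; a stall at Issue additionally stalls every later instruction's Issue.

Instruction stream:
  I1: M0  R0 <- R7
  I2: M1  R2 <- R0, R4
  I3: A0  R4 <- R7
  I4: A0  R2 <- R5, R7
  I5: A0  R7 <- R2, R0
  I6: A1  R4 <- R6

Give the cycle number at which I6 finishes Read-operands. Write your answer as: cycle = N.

[1] I1→M0
[2] I1 RO; I2→M1
[3] I3→A0
[4] I3 RO
[5] I3 EX
[7] I1 EX
[8] I1 WR R0
[9] I2 RO
[10] I3 WR R4
[14] I2 EX
[15] I2 WR R2
[16] I4→A0
[17] I4 RO
[18] I4 EX
[19] I4 WR R2
[20] I5→A0
[21] I5 RO; I6→A1
[22] I5 EX; I6 RO
[23] I5 WR R7
[24] I6 EX
[25] I6 WR R4

cycle = 22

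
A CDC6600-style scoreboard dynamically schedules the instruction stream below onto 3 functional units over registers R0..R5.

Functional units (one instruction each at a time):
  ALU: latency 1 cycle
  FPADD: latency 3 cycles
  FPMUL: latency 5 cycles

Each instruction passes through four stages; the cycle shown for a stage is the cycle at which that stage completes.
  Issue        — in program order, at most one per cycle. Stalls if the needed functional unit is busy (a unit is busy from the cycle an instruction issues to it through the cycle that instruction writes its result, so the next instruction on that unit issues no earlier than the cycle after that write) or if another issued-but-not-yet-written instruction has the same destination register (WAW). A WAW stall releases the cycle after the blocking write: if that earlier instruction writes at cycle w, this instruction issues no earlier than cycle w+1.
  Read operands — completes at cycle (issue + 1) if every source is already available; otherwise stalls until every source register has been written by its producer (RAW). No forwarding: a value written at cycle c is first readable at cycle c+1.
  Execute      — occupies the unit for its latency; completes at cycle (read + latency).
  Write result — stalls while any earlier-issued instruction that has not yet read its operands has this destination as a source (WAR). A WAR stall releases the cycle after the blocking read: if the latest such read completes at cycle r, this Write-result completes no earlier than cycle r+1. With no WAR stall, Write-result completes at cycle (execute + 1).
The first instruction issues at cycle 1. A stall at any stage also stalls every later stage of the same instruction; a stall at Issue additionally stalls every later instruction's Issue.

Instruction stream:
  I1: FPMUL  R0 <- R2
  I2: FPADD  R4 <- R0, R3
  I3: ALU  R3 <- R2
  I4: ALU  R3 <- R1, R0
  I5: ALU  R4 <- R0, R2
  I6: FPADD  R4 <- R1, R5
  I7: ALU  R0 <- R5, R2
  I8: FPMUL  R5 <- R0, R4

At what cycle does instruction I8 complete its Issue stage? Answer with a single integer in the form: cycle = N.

cycle = 21

t=1  I1 dispatched to FPMUL
t=2  I1 operands ready | I2 dispatched to FPADD
t=3  I3 dispatched to ALU
t=4  I3 operands ready
t=5  I3 complete
t=7  I1 complete
t=8  R0←I1
t=9  I2 operands ready
t=10  R3←I3
t=11  I4 dispatched to ALU
t=12  I2 complete | I4 operands ready
t=13  R4←I2 | I4 complete
t=14  R3←I4
t=15  I5 dispatched to ALU
t=16  I5 operands ready
t=17  I5 complete
t=18  R4←I5
t=19  I6 dispatched to FPADD
t=20  I6 operands ready | I7 dispatched to ALU
t=21  I7 operands ready | I8 dispatched to FPMUL
t=22  I7 complete
t=23  I6 complete | R0←I7
t=24  R4←I6
t=25  I8 operands ready
t=30  I8 complete
t=31  R5←I8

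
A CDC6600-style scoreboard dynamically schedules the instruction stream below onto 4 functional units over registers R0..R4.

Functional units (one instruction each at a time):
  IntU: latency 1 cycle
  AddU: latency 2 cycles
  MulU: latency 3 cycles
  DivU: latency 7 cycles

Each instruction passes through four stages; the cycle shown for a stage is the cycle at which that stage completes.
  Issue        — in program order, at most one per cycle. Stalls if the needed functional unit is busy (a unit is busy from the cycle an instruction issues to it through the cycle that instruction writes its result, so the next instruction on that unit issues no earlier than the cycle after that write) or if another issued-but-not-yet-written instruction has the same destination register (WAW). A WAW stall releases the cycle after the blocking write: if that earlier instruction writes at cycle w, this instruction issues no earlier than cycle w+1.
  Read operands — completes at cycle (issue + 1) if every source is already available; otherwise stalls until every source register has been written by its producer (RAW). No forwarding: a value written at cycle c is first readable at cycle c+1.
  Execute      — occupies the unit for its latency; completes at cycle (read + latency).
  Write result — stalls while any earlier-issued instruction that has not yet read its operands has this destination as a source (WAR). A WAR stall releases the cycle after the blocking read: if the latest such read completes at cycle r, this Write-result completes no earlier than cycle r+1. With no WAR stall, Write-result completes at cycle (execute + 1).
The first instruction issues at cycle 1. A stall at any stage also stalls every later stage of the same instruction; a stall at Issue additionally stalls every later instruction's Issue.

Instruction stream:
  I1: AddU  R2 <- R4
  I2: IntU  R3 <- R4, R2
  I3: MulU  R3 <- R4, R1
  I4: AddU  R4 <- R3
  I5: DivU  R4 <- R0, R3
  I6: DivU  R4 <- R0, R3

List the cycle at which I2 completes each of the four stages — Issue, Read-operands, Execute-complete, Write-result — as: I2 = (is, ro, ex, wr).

I2 = (2, 6, 7, 8)

I1: IS=1 RO=2 EX=4 WR=5
I2: IS=2 RO=6 EX=7 WR=8  [RAW R2: wait I1 write@5]
I3: IS=9 RO=10 EX=13 WR=14  [WAW R3: wait I2 write@8]
I4: IS=10 RO=15 EX=17 WR=18  [RAW R3: wait I3 write@14]
I5: IS=19 RO=20 EX=27 WR=28  [WAW R4: wait I4 write@18]
I6: IS=29 RO=30 EX=37 WR=38  [struct: DivU busy until I5 writes@28]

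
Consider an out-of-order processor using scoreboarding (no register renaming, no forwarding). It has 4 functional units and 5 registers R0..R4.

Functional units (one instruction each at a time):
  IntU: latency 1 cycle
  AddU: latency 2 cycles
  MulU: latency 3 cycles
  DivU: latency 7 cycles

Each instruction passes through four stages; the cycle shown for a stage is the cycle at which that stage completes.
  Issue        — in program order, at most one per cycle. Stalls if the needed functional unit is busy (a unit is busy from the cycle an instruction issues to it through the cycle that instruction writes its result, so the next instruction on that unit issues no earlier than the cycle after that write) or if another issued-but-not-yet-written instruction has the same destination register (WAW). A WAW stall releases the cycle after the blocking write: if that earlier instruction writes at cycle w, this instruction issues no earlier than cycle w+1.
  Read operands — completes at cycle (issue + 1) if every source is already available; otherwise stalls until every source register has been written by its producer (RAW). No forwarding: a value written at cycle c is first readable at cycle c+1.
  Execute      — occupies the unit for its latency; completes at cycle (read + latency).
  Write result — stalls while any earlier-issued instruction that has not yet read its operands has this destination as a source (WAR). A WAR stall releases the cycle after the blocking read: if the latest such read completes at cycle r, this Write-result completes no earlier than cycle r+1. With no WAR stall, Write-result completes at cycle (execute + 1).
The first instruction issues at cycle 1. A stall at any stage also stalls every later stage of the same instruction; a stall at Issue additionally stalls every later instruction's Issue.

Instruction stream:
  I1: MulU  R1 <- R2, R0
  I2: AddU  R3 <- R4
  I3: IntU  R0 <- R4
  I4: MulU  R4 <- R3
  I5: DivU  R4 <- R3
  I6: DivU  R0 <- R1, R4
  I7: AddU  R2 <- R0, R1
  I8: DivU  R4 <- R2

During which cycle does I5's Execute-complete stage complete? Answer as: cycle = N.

cycle = 21

[1] I1 dispatched to MulU
[2] I1 operands ready; I2 dispatched to AddU
[3] I2 operands ready; I3 dispatched to IntU
[4] I3 operands ready
[5] I1 complete; I2 complete; I3 complete
[6] R1←I1; R3←I2; R0←I3
[7] I4 dispatched to MulU
[8] I4 operands ready
[11] I4 complete
[12] R4←I4
[13] I5 dispatched to DivU
[14] I5 operands ready
[21] I5 complete
[22] R4←I5
[23] I6 dispatched to DivU
[24] I6 operands ready; I7 dispatched to AddU
[31] I6 complete
[32] R0←I6
[33] I7 operands ready; I8 dispatched to DivU
[35] I7 complete
[36] R2←I7
[37] I8 operands ready
[44] I8 complete
[45] R4←I8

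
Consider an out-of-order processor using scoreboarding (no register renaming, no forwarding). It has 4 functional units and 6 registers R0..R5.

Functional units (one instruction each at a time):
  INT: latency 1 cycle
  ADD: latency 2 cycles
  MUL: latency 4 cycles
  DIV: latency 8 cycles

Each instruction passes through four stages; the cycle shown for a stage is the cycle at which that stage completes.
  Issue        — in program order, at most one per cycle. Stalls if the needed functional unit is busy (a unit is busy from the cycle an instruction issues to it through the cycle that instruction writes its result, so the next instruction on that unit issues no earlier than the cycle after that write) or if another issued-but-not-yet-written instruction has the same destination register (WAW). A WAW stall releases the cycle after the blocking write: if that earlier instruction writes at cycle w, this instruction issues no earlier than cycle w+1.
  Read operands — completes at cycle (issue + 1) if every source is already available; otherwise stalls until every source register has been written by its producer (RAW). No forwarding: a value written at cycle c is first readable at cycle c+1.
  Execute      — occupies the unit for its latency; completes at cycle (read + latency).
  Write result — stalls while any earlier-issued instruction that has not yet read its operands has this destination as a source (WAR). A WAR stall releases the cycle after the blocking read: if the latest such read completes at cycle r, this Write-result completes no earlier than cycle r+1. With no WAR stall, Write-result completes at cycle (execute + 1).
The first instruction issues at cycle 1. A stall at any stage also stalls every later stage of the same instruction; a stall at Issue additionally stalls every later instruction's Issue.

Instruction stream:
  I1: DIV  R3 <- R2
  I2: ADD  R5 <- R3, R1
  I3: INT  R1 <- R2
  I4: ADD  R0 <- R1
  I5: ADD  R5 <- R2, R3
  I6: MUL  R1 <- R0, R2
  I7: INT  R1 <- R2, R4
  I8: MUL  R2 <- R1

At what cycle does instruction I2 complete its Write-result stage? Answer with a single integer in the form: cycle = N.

1) issue 1, read 2, done 10, write 11
2) issue 2, read 12, done 14, write 15  <RAW R3: wait I1 write@11>
3) issue 3, read 4, done 5, write 13  <WAR R1: wait I2 read@12>
4) issue 16, read 17, done 19, write 20  <struct: ADD busy until I2 writes@15>
5) issue 21, read 22, done 24, write 25  <struct: ADD busy until I4 writes@20>
6) issue 22, read 23, done 27, write 28
7) issue 29, read 30, done 31, write 32  <WAW R1: wait I6 write@28>
8) issue 30, read 33, done 37, write 38  <RAW R1: wait I7 write@32>

cycle = 15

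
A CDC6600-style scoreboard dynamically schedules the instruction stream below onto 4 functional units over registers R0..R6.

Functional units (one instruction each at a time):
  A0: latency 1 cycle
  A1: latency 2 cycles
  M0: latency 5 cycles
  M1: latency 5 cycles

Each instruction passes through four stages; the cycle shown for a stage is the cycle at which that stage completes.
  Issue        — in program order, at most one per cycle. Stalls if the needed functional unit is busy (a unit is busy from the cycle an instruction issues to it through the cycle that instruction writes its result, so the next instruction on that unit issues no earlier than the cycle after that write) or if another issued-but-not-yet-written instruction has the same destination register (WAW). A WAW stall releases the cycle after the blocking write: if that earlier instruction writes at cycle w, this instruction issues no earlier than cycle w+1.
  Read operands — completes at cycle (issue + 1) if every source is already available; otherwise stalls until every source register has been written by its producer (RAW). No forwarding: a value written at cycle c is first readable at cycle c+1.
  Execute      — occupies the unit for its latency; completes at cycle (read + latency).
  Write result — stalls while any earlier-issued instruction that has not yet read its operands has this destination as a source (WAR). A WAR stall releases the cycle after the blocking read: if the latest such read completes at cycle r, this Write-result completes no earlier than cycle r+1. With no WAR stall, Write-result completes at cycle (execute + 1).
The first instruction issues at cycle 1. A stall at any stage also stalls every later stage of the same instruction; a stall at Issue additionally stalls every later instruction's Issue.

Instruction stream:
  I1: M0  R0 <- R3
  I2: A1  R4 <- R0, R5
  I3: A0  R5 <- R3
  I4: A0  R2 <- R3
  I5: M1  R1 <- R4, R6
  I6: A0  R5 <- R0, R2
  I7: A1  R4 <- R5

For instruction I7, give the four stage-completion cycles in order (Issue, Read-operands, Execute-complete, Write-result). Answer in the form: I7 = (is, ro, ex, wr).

t=1  I1→M0
t=2  I1 RO; I2→A1
t=3  I3→A0
t=4  I3 RO
t=5  I3 EX
t=7  I1 EX
t=8  I1 WR R0
t=9  I2 RO
t=10  I3 WR R5
t=11  I2 EX; I4→A0
t=12  I2 WR R4; I4 RO; I5→M1
t=13  I4 EX; I5 RO
t=14  I4 WR R2
t=15  I6→A0
t=16  I6 RO; I7→A1
t=17  I6 EX
t=18  I5 EX; I6 WR R5
t=19  I5 WR R1; I7 RO
t=21  I7 EX
t=22  I7 WR R4

I7 = (16, 19, 21, 22)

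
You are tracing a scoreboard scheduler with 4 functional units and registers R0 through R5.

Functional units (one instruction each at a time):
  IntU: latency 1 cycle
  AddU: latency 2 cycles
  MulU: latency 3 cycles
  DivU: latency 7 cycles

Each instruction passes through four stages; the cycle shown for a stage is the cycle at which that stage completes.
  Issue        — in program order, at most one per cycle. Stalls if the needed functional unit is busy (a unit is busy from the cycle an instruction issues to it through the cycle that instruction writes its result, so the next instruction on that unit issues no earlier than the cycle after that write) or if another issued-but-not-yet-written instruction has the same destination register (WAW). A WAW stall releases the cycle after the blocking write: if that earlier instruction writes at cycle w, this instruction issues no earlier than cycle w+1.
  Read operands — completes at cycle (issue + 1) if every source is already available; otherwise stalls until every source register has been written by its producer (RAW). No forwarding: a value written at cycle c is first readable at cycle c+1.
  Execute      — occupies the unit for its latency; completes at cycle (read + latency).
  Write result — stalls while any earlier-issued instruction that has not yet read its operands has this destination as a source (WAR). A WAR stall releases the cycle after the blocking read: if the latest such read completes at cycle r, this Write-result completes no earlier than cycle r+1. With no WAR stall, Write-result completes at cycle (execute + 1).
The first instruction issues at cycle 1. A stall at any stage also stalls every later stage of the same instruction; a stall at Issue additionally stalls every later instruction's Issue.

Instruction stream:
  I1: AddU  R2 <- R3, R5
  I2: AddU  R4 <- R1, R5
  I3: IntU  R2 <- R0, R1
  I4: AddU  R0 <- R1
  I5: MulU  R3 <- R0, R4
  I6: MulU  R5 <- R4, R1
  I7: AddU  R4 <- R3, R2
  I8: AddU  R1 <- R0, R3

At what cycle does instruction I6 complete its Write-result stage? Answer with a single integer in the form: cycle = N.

cycle = 26

I1  is:1  ro:2  ex:4  wr:5
I2  is:6  ro:7  ex:9  wr:10  — struct: AddU busy until I1 writes@5
I3  is:7  ro:8  ex:9  wr:10
I4  is:11  ro:12  ex:14  wr:15  — struct: AddU busy until I2 writes@10
I5  is:12  ro:16  ex:19  wr:20  — RAW R0: wait I4 write@15
I6  is:21  ro:22  ex:25  wr:26  — struct: MulU busy until I5 writes@20
I7  is:22  ro:23  ex:25  wr:26
I8  is:27  ro:28  ex:30  wr:31  — struct: AddU busy until I7 writes@26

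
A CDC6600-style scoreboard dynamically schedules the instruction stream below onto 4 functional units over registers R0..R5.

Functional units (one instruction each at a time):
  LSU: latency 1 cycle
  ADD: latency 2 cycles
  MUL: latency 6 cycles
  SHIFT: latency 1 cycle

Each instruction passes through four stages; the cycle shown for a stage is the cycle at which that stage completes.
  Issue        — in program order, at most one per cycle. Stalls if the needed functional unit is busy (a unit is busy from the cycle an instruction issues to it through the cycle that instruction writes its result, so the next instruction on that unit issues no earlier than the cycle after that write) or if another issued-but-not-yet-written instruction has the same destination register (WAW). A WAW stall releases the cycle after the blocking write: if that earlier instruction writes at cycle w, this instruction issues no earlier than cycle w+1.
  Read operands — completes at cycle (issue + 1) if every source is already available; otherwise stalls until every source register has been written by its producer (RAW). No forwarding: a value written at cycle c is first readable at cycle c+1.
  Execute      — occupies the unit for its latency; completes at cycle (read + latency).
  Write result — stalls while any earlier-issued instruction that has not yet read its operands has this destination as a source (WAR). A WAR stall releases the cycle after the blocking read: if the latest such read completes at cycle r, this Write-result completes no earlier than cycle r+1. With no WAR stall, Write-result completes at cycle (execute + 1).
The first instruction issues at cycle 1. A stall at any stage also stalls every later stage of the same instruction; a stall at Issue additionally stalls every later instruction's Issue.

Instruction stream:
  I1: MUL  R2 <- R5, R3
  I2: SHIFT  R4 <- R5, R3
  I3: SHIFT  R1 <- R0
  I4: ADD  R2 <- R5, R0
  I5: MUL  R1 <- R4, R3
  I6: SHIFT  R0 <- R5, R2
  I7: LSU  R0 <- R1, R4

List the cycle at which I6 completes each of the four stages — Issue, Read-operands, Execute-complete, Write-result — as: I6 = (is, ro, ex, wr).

I6 = (12, 15, 16, 17)

t=1  I1→MUL
t=2  I1 RO; I2→SHIFT
t=3  I2 RO
t=4  I2 EX
t=5  I2 WR R4
t=6  I3→SHIFT
t=7  I3 RO
t=8  I1 EX; I3 EX
t=9  I1 WR R2; I3 WR R1
t=10  I4→ADD
t=11  I4 RO; I5→MUL
t=12  I5 RO; I6→SHIFT
t=13  I4 EX
t=14  I4 WR R2
t=15  I6 RO
t=16  I6 EX
t=17  I6 WR R0
t=18  I5 EX; I7→LSU
t=19  I5 WR R1
t=20  I7 RO
t=21  I7 EX
t=22  I7 WR R0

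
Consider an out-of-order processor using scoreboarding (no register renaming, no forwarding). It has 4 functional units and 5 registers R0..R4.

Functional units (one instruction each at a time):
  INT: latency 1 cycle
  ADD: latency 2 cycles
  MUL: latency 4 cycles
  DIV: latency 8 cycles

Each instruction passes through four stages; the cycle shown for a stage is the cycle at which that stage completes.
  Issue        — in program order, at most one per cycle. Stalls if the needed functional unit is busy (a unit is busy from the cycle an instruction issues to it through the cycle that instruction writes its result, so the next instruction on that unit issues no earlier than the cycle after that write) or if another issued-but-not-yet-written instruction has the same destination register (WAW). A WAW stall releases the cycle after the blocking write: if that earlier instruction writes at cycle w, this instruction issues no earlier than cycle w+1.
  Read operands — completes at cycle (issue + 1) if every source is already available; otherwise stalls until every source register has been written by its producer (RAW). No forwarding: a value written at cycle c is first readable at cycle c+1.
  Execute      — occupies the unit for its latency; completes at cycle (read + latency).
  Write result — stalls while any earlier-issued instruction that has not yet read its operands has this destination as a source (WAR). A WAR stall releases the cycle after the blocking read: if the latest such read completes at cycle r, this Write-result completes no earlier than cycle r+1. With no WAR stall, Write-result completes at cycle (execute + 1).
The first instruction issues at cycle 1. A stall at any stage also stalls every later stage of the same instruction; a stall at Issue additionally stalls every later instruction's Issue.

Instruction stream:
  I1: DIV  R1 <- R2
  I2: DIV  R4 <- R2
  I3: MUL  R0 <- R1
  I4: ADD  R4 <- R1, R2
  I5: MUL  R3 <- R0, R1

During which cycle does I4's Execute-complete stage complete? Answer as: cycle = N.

  I1 | 1 | 2 | 10 | 11
  I2 | 12 | 13 | 21 | 22   struct: DIV busy until I1 writes@11
  I3 | 13 | 14 | 18 | 19
  I4 | 23 | 24 | 26 | 27   WAW R4: wait I2 write@22
  I5 | 24 | 25 | 29 | 30

cycle = 26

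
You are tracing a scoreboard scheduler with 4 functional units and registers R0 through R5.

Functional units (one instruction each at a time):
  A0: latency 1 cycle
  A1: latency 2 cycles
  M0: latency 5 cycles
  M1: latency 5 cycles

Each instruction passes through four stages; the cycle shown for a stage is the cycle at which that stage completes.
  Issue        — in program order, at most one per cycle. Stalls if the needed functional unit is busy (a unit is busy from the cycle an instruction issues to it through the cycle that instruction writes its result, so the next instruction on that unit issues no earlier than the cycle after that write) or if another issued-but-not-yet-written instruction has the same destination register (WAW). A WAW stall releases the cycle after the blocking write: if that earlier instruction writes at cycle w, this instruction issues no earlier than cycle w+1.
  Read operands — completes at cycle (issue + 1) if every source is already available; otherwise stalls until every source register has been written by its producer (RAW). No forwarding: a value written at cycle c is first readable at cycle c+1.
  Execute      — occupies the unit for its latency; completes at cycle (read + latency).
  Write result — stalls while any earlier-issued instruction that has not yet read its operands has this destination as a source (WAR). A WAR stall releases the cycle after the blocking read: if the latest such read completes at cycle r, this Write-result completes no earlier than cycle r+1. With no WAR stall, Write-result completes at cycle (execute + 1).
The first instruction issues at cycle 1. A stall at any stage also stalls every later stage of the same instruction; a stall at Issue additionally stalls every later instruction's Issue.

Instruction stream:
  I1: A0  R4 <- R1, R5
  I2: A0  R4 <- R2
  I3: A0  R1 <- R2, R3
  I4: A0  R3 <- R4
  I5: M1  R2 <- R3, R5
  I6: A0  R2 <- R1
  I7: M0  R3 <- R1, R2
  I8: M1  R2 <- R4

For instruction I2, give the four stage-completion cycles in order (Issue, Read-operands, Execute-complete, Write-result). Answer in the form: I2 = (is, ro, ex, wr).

I2 = (5, 6, 7, 8)

I1 -> (1, 2, 3, 4)
I2 -> (5, 6, 7, 8)  // struct: A0 busy until I1 writes@4
I3 -> (9, 10, 11, 12)  // struct: A0 busy until I2 writes@8
I4 -> (13, 14, 15, 16)  // struct: A0 busy until I3 writes@12
I5 -> (14, 17, 22, 23)  // RAW R3: wait I4 write@16
I6 -> (24, 25, 26, 27)  // WAW R2: wait I5 write@23
I7 -> (25, 28, 33, 34)  // RAW R2: wait I6 write@27
I8 -> (28, 29, 34, 35)  // WAW R2: wait I6 write@27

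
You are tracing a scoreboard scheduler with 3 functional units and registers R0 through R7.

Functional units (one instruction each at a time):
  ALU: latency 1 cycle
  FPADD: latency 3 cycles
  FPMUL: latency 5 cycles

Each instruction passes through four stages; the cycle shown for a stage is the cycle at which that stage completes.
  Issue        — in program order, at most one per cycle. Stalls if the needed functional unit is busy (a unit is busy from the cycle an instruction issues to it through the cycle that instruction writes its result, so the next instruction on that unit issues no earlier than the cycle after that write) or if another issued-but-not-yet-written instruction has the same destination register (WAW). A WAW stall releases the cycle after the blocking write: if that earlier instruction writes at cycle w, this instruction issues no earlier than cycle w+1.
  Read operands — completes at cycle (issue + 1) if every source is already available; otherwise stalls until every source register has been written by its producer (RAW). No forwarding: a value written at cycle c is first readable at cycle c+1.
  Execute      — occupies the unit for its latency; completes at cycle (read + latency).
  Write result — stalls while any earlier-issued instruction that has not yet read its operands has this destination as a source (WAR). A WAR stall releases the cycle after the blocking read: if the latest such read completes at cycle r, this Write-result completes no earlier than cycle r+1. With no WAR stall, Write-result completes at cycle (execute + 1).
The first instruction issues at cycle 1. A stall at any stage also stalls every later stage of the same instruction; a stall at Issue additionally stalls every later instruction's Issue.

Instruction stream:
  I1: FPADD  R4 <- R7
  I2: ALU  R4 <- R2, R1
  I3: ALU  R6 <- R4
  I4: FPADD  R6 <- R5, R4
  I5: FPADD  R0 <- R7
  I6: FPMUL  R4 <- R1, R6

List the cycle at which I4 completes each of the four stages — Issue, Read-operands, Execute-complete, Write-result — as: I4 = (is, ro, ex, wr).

[I1] 1/2/5/6
[I2] 7/8/9/10  (WAW R4: wait I1 write@6)
[I3] 11/12/13/14  (struct: ALU busy until I2 writes@10)
[I4] 15/16/19/20  (WAW R6: wait I3 write@14)
[I5] 21/22/25/26  (struct: FPADD busy until I4 writes@20)
[I6] 22/23/28/29

I4 = (15, 16, 19, 20)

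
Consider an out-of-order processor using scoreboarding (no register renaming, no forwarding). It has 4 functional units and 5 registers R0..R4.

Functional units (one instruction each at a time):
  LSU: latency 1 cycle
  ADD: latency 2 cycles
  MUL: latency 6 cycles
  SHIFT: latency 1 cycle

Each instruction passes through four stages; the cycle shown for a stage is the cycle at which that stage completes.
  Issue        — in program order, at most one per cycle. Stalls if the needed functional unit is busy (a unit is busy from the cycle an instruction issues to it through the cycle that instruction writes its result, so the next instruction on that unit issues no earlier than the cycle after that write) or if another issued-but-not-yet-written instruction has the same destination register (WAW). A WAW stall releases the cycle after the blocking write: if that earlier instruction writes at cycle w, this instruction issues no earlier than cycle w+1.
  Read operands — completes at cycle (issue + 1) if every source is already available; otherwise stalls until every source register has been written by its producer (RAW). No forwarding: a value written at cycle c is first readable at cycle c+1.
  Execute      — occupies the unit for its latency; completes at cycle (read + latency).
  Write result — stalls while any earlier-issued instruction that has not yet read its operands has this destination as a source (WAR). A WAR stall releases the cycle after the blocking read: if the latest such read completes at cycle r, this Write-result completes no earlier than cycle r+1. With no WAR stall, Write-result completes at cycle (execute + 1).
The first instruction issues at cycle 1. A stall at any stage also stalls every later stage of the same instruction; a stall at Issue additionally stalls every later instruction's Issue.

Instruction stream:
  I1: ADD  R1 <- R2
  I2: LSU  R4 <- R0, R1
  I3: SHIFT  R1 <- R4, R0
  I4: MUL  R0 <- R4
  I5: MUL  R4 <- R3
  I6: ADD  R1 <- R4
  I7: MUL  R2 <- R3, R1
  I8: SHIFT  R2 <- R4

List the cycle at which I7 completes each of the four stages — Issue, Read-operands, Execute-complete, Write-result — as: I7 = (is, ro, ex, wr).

I7 = (26, 30, 36, 37)

[I1] 1/2/4/5
[I2] 2/6/7/8  (RAW R1: wait I1 write@5)
[I3] 6/9/10/11  (WAW R1: wait I1 write@5; RAW R4: wait I2 write@8)
[I4] 7/9/15/16  (RAW R4: wait I2 write@8)
[I5] 17/18/24/25  (struct: MUL busy until I4 writes@16)
[I6] 18/26/28/29  (RAW R4: wait I5 write@25)
[I7] 26/30/36/37  (struct: MUL busy until I5 writes@25; RAW R1: wait I6 write@29)
[I8] 38/39/40/41  (WAW R2: wait I7 write@37)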